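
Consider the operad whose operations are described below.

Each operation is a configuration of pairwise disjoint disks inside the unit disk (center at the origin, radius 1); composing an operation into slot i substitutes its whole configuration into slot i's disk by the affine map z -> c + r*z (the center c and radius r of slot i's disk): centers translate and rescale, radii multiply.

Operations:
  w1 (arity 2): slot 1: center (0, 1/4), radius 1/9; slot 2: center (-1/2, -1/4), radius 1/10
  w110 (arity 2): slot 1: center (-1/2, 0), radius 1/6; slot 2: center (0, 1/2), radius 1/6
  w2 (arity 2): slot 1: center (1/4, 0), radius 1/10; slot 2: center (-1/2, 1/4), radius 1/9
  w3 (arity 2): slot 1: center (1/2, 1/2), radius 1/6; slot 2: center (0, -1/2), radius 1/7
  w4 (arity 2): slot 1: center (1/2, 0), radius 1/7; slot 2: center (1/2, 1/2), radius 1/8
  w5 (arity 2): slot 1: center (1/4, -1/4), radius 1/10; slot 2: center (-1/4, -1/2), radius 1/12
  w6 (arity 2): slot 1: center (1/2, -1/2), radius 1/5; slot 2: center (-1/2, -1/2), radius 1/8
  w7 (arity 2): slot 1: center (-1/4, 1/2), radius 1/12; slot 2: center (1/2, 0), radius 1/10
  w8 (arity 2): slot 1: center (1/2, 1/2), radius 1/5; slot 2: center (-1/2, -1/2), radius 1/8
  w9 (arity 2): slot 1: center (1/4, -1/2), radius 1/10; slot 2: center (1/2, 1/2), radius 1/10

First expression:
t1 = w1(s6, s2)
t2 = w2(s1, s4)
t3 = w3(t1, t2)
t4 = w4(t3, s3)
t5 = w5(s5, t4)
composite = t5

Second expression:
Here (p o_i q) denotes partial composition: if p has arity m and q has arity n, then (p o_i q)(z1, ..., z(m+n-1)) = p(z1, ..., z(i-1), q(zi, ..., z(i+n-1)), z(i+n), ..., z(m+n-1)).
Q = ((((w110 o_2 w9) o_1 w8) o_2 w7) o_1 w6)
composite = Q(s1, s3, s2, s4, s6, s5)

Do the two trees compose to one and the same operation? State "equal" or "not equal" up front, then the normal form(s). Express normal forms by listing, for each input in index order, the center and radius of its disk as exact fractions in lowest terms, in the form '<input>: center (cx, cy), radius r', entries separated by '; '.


not equal; first: s1: center (-163/784, -85/168), radius 1/5880; s2: center (-205/1008, -997/2016), radius 1/5040; s3: center (-5/24, -11/24), radius 1/96; s4: center (-41/196, -1189/2352), radius 1/5292; s5: center (1/4, -1/4), radius 1/10; s6: center (-17/84, -995/2016), radius 1/4536; second: s1: center (-2/5, 1/15), radius 1/150; s2: center (-113/192, -7/96), radius 1/576; s3: center (-13/30, 1/15), radius 1/240; s4: center (-55/96, -1/12), radius 1/480; s5: center (1/12, 7/12), radius 1/60; s6: center (1/24, 5/12), radius 1/60


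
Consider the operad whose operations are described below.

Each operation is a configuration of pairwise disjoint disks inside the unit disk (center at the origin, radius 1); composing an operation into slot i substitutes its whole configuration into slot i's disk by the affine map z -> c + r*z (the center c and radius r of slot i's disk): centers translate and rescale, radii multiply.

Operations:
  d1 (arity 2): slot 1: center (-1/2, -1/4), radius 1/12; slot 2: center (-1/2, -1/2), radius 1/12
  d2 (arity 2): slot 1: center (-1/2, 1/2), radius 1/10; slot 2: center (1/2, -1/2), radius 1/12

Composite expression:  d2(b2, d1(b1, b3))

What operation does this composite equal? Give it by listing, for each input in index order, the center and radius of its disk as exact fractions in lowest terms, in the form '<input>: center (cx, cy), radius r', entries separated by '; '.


b1: center (11/24, -25/48), radius 1/144; b2: center (-1/2, 1/2), radius 1/10; b3: center (11/24, -13/24), radius 1/144

Affine substitution under d2: radii multiply and b-centers shift.
b2: after 1 affine step, its disk has center (-1/2, 1/2), radius 1/10
b1: after 2 affine steps, its disk has center (11/24, -25/48), radius 1/144
b3: after 2 affine steps, its disk has center (11/24, -13/24), radius 1/144


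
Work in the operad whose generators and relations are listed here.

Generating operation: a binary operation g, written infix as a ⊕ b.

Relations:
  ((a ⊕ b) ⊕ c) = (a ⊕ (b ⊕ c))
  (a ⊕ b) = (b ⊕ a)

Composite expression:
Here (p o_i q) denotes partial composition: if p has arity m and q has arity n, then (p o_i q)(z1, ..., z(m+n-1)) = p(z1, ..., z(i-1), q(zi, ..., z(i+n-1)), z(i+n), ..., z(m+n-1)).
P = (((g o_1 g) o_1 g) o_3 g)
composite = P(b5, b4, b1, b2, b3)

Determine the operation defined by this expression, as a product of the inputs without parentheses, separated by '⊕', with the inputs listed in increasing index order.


b1 ⊕ b2 ⊕ b3 ⊕ b4 ⊕ b5

Shape and order are irrelevant to g; the b-input set decides.
(b5 ⊕ b4) flattens to b5 ⊕ b4
(b1 ⊕ b2) flattens to b1 ⊕ b2
((b5 ⊕ b4) ⊕ (b1 ⊕ b2)) flattens to b5 ⊕ b4 ⊕ b1 ⊕ b2
(((b5 ⊕ b4) ⊕ (b1 ⊕ b2)) ⊕ b3) flattens to b5 ⊕ b4 ⊕ b1 ⊕ b2 ⊕ b3
rearranged into index order: b1 ⊕ b2 ⊕ b3 ⊕ b4 ⊕ b5


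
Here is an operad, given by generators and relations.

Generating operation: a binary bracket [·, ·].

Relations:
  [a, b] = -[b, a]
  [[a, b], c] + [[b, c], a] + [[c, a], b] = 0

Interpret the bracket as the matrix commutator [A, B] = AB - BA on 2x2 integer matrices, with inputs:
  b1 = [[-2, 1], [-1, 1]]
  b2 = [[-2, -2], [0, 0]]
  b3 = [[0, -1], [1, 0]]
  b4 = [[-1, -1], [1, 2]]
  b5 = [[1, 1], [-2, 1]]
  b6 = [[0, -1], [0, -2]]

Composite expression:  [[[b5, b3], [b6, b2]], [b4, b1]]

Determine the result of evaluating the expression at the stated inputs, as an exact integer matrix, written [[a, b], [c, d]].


[b5, b3] = [[-1, 0], [0, 1]]
[b6, b2] = [[0, -6], [0, 0]]
[[b5, b3], [b6, b2]] = [[0, 12], [0, 0]]
[b4, b1] = [[0, -6], [-6, 0]]
[[[b5, b3], [b6, b2]], [b4, b1]] = [[-72, 0], [0, 72]]

[[-72, 0], [0, 72]]


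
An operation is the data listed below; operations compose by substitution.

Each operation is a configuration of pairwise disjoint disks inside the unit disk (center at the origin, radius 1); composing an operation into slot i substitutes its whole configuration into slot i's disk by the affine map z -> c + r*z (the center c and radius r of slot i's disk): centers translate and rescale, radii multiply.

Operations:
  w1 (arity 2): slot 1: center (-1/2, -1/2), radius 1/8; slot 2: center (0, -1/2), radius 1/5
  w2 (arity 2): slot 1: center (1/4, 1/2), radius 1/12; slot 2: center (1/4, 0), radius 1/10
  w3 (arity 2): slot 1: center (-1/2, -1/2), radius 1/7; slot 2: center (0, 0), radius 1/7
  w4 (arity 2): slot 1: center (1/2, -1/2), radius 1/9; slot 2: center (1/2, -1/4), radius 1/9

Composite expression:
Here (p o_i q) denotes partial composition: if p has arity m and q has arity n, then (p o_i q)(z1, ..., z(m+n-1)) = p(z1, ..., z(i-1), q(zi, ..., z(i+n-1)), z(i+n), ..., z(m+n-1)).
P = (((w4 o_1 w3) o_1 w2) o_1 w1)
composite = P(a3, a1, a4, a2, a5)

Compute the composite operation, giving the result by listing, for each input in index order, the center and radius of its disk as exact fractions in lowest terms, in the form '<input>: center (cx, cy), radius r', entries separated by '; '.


a1: center (113/252, -829/1512), radius 1/3780; a2: center (1/2, -1/2), radius 1/63; a3: center (677/1512, -829/1512), radius 1/6048; a4: center (113/252, -5/9), radius 1/630; a5: center (1/2, -1/4), radius 1/9

Below w4, radii multiply path by path; the a-disk centers shift.
for a3, the 4-step affine chain lands on center (677/1512, -829/1512), radius 1/6048
for a1, the 4-step affine chain lands on center (113/252, -829/1512), radius 1/3780
for a4, the 3-step affine chain lands on center (113/252, -5/9), radius 1/630
for a2, the 2-step affine chain lands on center (1/2, -1/2), radius 1/63
for a5, the 1-step affine chain lands on center (1/2, -1/4), radius 1/9


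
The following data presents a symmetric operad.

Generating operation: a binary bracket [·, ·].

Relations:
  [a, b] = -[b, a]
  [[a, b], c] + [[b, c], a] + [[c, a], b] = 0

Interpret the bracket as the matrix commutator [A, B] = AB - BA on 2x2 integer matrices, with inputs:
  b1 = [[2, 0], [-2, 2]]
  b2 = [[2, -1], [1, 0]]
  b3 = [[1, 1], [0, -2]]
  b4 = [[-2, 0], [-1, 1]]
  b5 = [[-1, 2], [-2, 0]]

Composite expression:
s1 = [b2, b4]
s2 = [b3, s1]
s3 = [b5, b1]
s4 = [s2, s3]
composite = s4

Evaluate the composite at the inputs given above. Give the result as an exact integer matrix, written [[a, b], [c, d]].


[[22, -88], [-28, -22]]

[b2, b4] = [[1, -3], [-1, -1]]
[b3, [b2, b4]] = [[-1, -11], [3, 1]]
[b5, b1] = [[-4, 0], [-2, 4]]
[[b3, [b2, b4]], [b5, b1]] = [[22, -88], [-28, -22]]


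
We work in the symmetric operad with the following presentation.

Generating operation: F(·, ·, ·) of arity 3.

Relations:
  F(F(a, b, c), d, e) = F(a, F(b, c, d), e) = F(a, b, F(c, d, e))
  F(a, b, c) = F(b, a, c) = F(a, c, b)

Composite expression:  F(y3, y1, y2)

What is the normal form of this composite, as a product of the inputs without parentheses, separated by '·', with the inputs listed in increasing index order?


With F associative and commutative, the y-input set is all that matters.
F(y3, y1, y2) collapses to y3 · y1 · y2
rearranged into index order: y1 · y2 · y3

y1 · y2 · y3


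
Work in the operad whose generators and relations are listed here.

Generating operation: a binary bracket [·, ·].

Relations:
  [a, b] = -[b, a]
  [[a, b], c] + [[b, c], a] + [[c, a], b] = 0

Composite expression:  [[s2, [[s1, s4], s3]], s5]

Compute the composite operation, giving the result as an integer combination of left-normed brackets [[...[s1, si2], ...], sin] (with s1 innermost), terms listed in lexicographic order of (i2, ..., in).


-[[[[s1, s4], s3], s2], s5]

Expand each bracket as ab - ba; the s1-initial words give the coefficients.
Composite bracket: [[s2, [[s1, s4], s3]], s5]
Full expansion: 16 signed words from ab - ba (2^4 = 16).
Keep just the words that open with s1:
  word s1s4s3s2s5 has sign -1, contributing -[[[[s1, s4], s3], s2], s5]


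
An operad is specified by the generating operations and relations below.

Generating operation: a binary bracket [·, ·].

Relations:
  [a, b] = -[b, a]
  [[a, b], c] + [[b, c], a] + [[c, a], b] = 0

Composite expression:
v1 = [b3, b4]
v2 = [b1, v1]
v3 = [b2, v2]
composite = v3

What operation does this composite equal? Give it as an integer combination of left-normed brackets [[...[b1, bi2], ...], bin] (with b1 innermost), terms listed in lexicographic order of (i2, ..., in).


A multilinear Lie element is pinned by b1-initial words (b1 innermost).
Composite bracket: [b2, [b1, [b3, b4]]]
Each bracket splits as ab - ba, giving 8 signed words (2^3 = 8).
Words beginning with b1 determine it all:
  word b1b3b4b2 has sign -1, contributing -[[[b1, b3], b4], b2]
  word b1b4b3b2 has sign +1, contributing +[[[b1, b4], b3], b2]

-[[[b1, b3], b4], b2] + [[[b1, b4], b3], b2]


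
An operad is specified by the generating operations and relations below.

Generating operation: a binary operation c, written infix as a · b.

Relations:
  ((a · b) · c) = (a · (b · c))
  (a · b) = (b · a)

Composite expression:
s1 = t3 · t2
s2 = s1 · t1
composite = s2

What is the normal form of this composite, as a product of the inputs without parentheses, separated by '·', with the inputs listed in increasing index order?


Any arrangement under c is one operation, so sort the t-inputs.
(t3 · t2) reduces to t3 · t2
((t3 · t2) · t1) reduces to t3 · t2 · t1
putting the inputs in ascending order: t1 · t2 · t3

t1 · t2 · t3


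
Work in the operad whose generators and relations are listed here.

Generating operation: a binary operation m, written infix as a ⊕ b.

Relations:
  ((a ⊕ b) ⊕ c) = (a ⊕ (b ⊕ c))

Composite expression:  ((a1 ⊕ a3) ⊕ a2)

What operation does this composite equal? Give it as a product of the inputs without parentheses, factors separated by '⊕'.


a1 ⊕ a3 ⊕ a2

Every regrouping of m is equal, so read the a-inputs in written order.
(a1 ⊕ a3) flattens to a1 ⊕ a3
((a1 ⊕ a3) ⊕ a2) flattens to a1 ⊕ a3 ⊕ a2


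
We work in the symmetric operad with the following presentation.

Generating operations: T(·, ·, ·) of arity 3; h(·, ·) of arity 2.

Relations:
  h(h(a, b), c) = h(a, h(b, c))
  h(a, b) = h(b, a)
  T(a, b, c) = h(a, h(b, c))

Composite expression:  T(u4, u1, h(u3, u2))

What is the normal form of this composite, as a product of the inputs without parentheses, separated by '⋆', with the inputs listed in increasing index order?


u1 ⋆ u2 ⋆ u3 ⋆ u4


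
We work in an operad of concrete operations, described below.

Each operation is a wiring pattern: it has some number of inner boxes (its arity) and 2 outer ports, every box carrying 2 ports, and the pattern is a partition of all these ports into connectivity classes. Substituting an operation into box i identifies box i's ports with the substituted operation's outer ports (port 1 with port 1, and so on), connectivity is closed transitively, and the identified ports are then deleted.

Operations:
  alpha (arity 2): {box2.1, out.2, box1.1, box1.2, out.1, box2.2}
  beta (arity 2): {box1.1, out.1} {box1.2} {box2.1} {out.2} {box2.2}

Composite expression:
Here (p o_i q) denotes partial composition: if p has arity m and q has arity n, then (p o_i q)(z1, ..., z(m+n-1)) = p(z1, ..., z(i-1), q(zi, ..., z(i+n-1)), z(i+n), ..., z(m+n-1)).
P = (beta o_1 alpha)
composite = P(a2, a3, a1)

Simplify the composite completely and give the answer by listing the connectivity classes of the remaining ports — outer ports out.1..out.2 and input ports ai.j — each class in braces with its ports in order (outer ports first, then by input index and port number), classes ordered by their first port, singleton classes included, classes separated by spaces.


{out.1, a2.1, a2.2, a3.1, a3.2} {out.2} {a1.1} {a1.2}

Treat the ports identified at beta as solder joints: merge, then drop.
the subtree at alpha composes to {out.1, out.2, a2.1, a2.2, a3.1, a3.2} on (a2, a3); out.j = own outer ports
the subtree at beta composes to {out.1, a2.1, a2.2, a3.1, a3.2} {out.2} {a1.1} {a1.2} on (a2, a3, a1); out.j = own outer ports


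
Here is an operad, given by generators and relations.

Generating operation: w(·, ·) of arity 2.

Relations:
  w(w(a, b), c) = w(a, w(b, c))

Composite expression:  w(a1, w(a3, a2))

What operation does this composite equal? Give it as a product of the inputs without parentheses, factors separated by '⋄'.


a1 ⋄ a3 ⋄ a2


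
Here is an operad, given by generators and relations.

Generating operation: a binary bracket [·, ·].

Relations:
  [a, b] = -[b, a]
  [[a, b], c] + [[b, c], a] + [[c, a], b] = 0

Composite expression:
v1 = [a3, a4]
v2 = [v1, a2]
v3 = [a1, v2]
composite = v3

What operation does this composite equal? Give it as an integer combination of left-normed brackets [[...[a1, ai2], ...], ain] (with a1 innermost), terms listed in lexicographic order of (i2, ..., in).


-[[[a1, a2], a3], a4] + [[[a1, a2], a4], a3] + [[[a1, a3], a4], a2] - [[[a1, a4], a3], a2]

In the tensor algebra, words opening a1 carry the a1-anchored form.
Composite bracket: [a1, [[a3, a4], a2]]
Applying ab - ba throughout gives 8 signed words (2^3 = 8).
Only words starting with a1 matter:
  from a1a2a3a4, sign -1: term -[[[a1, a2], a3], a4]
  from a1a2a4a3, sign +1: term +[[[a1, a2], a4], a3]
  from a1a3a4a2, sign +1: term +[[[a1, a3], a4], a2]
  from a1a4a3a2, sign -1: term -[[[a1, a4], a3], a2]


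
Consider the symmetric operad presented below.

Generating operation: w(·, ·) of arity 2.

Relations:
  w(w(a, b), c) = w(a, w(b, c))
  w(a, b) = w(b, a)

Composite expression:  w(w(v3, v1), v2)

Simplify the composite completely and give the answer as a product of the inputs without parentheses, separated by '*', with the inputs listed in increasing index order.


v1 * v2 * v3

With w associative and commutative, the v-input set is all that matters.
w(v3, v1) reduces to v3 * v1
w(w(v3, v1), v2) reduces to v3 * v1 * v2
commutativity sorts the factors: v1 * v2 * v3


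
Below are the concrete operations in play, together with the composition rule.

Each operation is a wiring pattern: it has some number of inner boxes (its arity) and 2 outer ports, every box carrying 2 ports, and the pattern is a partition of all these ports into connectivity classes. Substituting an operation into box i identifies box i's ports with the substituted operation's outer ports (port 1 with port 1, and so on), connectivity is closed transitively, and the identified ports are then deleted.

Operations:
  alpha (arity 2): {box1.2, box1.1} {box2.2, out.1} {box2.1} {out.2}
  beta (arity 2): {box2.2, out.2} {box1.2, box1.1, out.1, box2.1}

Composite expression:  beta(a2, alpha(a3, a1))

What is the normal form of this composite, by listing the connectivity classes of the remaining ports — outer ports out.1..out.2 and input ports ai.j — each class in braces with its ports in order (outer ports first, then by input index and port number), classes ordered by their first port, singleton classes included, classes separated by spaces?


Two ports join when wires chain via beta-identified ports.
composing alpha on (a3, a1), with out.j its own outer ports: {out.1, a1.2} {out.2} {a1.1} {a3.1, a3.2}
composing beta on (a2, a3, a1), with out.j its own outer ports: {out.1, a1.2, a2.1, a2.2} {out.2} {a1.1} {a3.1, a3.2}

{out.1, a1.2, a2.1, a2.2} {out.2} {a1.1} {a3.1, a3.2}


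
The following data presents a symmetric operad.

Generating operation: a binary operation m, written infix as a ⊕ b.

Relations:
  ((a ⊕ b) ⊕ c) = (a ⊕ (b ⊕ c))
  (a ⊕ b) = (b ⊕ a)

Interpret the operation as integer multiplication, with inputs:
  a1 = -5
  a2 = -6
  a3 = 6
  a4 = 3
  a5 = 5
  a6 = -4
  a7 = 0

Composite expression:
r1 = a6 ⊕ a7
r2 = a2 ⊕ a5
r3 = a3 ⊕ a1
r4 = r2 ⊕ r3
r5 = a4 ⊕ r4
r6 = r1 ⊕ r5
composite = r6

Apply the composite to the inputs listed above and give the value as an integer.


0


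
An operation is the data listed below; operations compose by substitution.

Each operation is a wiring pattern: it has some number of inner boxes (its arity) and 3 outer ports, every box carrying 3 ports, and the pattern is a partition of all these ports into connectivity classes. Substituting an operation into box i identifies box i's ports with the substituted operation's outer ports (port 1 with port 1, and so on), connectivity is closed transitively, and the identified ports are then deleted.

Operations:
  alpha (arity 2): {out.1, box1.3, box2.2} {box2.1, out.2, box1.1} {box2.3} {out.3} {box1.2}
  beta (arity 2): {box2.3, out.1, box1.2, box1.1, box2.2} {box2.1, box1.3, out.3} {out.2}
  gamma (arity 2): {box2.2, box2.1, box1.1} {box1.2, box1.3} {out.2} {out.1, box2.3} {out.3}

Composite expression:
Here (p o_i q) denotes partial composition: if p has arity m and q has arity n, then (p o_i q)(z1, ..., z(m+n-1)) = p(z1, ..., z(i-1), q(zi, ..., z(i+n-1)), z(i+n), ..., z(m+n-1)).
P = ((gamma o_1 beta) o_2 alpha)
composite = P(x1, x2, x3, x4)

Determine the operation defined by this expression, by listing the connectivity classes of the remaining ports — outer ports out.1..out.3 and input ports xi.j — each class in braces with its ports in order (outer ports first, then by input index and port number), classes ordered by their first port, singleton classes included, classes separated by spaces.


Treat the ports identified at gamma as solder joints: merge, then drop.
composing alpha on (x2, x3), with out.j its own outer ports: {out.1, x2.3, x3.2} {out.2, x2.1, x3.1} {out.3} {x2.2} {x3.3}
composing beta on (x1, x2, x3), with out.j its own outer ports: {out.1, x1.1, x1.2, x2.1, x3.1} {out.2} {out.3, x1.3, x2.3, x3.2} {x2.2} {x3.3}
composing gamma on (x1, x2, x3, x4), with out.j its own outer ports: {out.1, x4.3} {out.2} {out.3} {x1.1, x1.2, x2.1, x3.1, x4.1, x4.2} {x1.3, x2.3, x3.2} {x2.2} {x3.3}

{out.1, x4.3} {out.2} {out.3} {x1.1, x1.2, x2.1, x3.1, x4.1, x4.2} {x1.3, x2.3, x3.2} {x2.2} {x3.3}


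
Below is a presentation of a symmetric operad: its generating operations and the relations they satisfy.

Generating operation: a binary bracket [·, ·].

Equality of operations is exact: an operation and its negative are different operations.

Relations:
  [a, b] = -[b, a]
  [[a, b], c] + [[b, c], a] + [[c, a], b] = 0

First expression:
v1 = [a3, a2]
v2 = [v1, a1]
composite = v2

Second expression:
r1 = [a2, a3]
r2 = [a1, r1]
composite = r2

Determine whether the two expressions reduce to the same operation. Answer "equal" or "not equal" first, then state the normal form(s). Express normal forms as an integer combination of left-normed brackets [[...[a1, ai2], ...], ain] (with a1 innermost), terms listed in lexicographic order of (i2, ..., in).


equal; the common form is [[a1, a2], a3] - [[a1, a3], a2]

Reducing the first expression gives [[a1, a2], a3] - [[a1, a3], a2]
Reducing the second expression gives [[a1, a2], a3] - [[a1, a3], a2]
Same normal form: equal.


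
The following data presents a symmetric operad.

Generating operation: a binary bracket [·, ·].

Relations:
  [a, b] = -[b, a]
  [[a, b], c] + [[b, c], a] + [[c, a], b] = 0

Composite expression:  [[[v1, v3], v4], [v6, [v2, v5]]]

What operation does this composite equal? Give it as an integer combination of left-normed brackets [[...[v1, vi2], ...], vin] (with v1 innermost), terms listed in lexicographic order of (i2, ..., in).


Left-normed coefficients sit on the v1-initial expansion words.
Composite bracket: [[[v1, v3], v4], [v6, [v2, v5]]]
Each bracket splits as ab - ba, giving 32 signed words (2^5 = 32).
Words beginning with v1 determine it all:
  the word v1v3v4v2v5v6 carries sign -1 and contributes -[[[[[v1, v3], v4], v2], v5], v6]
  the word v1v3v4v5v2v6 carries sign +1 and contributes +[[[[[v1, v3], v4], v5], v2], v6]
  the word v1v3v4v6v2v5 carries sign +1 and contributes +[[[[[v1, v3], v4], v6], v2], v5]
  the word v1v3v4v6v5v2 carries sign -1 and contributes -[[[[[v1, v3], v4], v6], v5], v2]

-[[[[[v1, v3], v4], v2], v5], v6] + [[[[[v1, v3], v4], v5], v2], v6] + [[[[[v1, v3], v4], v6], v2], v5] - [[[[[v1, v3], v4], v6], v5], v2]


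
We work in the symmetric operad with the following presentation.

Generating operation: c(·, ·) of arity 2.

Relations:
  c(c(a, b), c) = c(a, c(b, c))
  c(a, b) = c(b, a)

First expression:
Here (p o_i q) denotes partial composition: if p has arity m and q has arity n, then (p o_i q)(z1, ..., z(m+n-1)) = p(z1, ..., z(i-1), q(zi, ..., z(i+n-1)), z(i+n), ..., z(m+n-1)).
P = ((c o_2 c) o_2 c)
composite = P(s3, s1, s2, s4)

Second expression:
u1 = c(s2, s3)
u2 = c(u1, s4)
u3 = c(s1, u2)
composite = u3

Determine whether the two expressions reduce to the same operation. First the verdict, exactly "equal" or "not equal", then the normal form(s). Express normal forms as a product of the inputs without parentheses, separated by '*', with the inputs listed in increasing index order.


equal — both sides give s1 * s2 * s3 * s4

Reducing the first expression gives s1 * s2 * s3 * s4
Reducing the second expression gives s1 * s2 * s3 * s4
Same normal form: equal.


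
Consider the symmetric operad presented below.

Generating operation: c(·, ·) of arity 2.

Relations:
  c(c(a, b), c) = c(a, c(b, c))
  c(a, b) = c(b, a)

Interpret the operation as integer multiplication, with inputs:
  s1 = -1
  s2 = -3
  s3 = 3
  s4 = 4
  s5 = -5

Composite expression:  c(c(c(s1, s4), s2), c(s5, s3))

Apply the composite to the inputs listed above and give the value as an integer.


-180

c(s1, s4) = -4
c(c(s1, s4), s2) = 12
c(s5, s3) = -15
c(c(c(s1, s4), s2), c(s5, s3)) = -180


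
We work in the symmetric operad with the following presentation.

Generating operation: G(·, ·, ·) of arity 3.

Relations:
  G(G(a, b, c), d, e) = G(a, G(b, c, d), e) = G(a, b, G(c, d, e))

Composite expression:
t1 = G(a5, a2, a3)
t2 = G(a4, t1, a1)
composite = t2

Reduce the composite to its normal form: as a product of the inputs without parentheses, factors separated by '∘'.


All parenthesizations of G agree; list the a-inputs left to right.
G(a5, a2, a3) collapses to a5 ∘ a2 ∘ a3
G(a4, G(a5, a2, a3), a1) collapses to a4 ∘ a5 ∘ a2 ∘ a3 ∘ a1

a4 ∘ a5 ∘ a2 ∘ a3 ∘ a1


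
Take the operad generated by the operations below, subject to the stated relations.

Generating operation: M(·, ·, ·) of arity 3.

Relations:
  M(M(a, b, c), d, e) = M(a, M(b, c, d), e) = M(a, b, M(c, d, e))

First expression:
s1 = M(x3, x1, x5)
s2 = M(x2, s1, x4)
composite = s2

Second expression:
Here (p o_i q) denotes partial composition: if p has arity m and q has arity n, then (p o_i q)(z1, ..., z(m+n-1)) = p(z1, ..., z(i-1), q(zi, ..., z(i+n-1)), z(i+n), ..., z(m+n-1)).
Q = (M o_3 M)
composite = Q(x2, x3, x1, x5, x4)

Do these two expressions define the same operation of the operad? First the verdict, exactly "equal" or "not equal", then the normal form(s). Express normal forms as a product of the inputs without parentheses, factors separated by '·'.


equal; both compose to x2 · x3 · x1 · x5 · x4

The first expression, normalized: x2 · x3 · x1 · x5 · x4
The second expression, normalized: x2 · x3 · x1 · x5 · x4
Identical normal forms: equal.


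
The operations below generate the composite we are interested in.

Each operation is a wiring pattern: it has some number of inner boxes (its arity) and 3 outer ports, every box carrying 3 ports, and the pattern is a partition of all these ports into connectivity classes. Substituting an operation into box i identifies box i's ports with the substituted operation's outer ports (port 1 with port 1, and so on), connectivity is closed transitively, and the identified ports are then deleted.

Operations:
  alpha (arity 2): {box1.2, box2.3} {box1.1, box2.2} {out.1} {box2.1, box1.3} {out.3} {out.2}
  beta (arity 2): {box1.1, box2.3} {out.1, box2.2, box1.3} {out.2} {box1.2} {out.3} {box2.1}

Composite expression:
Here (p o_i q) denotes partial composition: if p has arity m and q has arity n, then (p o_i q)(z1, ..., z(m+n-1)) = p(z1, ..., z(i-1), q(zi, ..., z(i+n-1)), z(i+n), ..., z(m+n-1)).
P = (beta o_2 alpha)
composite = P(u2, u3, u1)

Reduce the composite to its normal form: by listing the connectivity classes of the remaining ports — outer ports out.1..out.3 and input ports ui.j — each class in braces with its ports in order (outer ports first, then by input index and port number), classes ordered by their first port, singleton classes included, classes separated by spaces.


{out.1, u2.3} {out.2} {out.3} {u1.1, u3.3} {u1.2, u3.1} {u1.3, u3.2} {u2.1} {u2.2}


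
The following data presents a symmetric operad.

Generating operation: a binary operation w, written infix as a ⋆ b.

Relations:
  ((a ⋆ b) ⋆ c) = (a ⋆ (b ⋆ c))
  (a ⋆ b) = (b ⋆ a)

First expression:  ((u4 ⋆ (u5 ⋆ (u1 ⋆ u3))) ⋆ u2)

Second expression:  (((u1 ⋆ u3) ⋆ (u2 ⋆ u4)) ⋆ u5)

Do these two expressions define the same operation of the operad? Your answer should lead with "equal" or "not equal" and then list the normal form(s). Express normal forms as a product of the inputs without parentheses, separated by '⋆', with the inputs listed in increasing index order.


The first composite normalizes to u1 ⋆ u2 ⋆ u3 ⋆ u4 ⋆ u5
The second composite normalizes to u1 ⋆ u2 ⋆ u3 ⋆ u4 ⋆ u5
Identical normal forms: equal.

equal: each reduces to u1 ⋆ u2 ⋆ u3 ⋆ u4 ⋆ u5


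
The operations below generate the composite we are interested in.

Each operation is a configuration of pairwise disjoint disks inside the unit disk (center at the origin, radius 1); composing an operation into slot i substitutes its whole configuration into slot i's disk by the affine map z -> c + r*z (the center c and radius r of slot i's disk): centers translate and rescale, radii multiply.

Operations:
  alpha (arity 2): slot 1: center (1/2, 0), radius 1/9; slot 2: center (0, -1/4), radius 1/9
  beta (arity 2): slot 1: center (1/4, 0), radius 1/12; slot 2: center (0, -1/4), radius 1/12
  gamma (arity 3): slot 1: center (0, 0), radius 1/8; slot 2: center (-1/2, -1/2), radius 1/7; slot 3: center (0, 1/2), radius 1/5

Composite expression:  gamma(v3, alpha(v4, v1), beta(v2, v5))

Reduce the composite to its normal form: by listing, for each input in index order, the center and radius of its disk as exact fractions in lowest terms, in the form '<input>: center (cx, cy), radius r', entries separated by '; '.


v1: center (-1/2, -15/28), radius 1/63; v2: center (1/20, 1/2), radius 1/60; v3: center (0, 0), radius 1/8; v4: center (-3/7, -1/2), radius 1/63; v5: center (0, 9/20), radius 1/60

Follow each v-input down from gamma: c' goes to c + r*c', radius to r*r'.
v3 passes through 1 substitution, ending at center (0, 0), radius 1/8
v4 passes through 2 substitutions, ending at center (-3/7, -1/2), radius 1/63
v1 passes through 2 substitutions, ending at center (-1/2, -15/28), radius 1/63
v2 passes through 2 substitutions, ending at center (1/20, 1/2), radius 1/60
v5 passes through 2 substitutions, ending at center (0, 9/20), radius 1/60


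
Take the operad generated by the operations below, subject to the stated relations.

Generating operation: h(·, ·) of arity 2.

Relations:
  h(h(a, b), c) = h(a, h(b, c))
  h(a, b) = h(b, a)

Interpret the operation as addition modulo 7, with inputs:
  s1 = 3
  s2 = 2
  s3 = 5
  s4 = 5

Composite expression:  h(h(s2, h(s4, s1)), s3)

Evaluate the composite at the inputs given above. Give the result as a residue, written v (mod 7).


h(s4, s1) = 1
h(s2, h(s4, s1)) = 3
h(h(s2, h(s4, s1)), s3) = 1

1 (mod 7)


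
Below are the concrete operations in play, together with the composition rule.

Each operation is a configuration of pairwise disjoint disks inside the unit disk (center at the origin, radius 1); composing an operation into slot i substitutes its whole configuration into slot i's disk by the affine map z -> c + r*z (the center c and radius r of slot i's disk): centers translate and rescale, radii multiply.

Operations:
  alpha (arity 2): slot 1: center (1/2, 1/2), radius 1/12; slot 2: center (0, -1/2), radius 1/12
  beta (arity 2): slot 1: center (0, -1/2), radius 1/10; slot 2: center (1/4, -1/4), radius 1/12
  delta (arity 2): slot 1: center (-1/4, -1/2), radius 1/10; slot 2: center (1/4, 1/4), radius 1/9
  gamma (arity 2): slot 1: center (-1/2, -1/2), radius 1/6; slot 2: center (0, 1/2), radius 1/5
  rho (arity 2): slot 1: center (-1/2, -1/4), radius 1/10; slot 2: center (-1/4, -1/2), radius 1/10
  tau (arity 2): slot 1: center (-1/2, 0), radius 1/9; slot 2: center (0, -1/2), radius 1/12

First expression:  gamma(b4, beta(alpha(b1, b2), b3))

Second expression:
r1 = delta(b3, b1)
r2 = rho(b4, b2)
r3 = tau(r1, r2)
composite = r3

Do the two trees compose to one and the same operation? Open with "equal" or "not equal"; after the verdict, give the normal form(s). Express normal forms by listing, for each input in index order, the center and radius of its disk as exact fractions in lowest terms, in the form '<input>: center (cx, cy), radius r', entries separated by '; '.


The first composite normalizes to b1: center (1/100, 41/100), radius 1/600; b2: center (0, 39/100), radius 1/600; b3: center (1/20, 9/20), radius 1/60; b4: center (-1/2, -1/2), radius 1/6
The second composite normalizes to b1: center (-17/36, 1/36), radius 1/81; b2: center (-1/48, -13/24), radius 1/120; b3: center (-19/36, -1/18), radius 1/90; b4: center (-1/24, -25/48), radius 1/120
No match — not equal.

not equal; first: b1: center (1/100, 41/100), radius 1/600; b2: center (0, 39/100), radius 1/600; b3: center (1/20, 9/20), radius 1/60; b4: center (-1/2, -1/2), radius 1/6; second: b1: center (-17/36, 1/36), radius 1/81; b2: center (-1/48, -13/24), radius 1/120; b3: center (-19/36, -1/18), radius 1/90; b4: center (-1/24, -25/48), radius 1/120


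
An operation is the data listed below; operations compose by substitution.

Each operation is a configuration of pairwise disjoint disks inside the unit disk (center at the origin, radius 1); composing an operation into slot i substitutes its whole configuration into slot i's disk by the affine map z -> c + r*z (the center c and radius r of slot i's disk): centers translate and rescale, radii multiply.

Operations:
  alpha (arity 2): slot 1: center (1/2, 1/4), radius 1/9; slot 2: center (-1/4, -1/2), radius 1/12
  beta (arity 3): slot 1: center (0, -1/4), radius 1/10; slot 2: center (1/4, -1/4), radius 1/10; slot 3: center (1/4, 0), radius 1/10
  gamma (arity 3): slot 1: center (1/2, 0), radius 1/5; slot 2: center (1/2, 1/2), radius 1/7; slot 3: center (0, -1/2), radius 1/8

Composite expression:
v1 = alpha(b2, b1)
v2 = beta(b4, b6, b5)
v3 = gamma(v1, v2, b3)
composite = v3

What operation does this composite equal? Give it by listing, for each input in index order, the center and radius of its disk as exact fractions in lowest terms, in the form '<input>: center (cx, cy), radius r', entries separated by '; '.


b1: center (9/20, -1/10), radius 1/60; b2: center (3/5, 1/20), radius 1/45; b3: center (0, -1/2), radius 1/8; b4: center (1/2, 13/28), radius 1/70; b5: center (15/28, 1/2), radius 1/70; b6: center (15/28, 13/28), radius 1/70

Only the slot chain above each b matters under gamma; compose those maps.
for b2, the 2-step affine chain lands on center (3/5, 1/20), radius 1/45
for b1, the 2-step affine chain lands on center (9/20, -1/10), radius 1/60
for b4, the 2-step affine chain lands on center (1/2, 13/28), radius 1/70
for b6, the 2-step affine chain lands on center (15/28, 13/28), radius 1/70
for b5, the 2-step affine chain lands on center (15/28, 1/2), radius 1/70
for b3, the 1-step affine chain lands on center (0, -1/2), radius 1/8


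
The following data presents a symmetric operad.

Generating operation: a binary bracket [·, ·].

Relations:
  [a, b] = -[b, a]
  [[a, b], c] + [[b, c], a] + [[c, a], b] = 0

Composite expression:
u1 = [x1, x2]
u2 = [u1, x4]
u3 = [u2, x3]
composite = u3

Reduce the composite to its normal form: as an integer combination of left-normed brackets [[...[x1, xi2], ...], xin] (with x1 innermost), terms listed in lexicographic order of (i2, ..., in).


[[[x1, x2], x4], x3]


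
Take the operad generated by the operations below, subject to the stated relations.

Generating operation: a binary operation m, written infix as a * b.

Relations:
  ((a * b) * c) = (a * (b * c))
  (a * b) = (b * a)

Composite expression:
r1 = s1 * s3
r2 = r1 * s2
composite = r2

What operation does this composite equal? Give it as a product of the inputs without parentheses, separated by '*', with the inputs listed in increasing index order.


s1 * s2 * s3


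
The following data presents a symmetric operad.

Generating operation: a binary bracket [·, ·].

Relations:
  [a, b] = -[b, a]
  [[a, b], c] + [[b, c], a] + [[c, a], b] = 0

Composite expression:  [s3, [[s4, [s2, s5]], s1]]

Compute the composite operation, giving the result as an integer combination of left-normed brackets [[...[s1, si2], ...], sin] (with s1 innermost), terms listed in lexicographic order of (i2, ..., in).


-[[[[s1, s2], s5], s4], s3] + [[[[s1, s4], s2], s5], s3] - [[[[s1, s4], s5], s2], s3] + [[[[s1, s5], s2], s4], s3]

Expand each bracket as ab - ba; the s1-initial words give the coefficients.
Composite bracket: [s3, [[s4, [s2, s5]], s1]]
The bracket unfolds into 16 signed words via [a, b] = ab - ba (2^4 = 16).
Keep just the words that open with s1:
  word s1s2s5s4s3 has sign -1, contributing -[[[[s1, s2], s5], s4], s3]
  word s1s4s2s5s3 has sign +1, contributing +[[[[s1, s4], s2], s5], s3]
  word s1s4s5s2s3 has sign -1, contributing -[[[[s1, s4], s5], s2], s3]
  word s1s5s2s4s3 has sign +1, contributing +[[[[s1, s5], s2], s4], s3]


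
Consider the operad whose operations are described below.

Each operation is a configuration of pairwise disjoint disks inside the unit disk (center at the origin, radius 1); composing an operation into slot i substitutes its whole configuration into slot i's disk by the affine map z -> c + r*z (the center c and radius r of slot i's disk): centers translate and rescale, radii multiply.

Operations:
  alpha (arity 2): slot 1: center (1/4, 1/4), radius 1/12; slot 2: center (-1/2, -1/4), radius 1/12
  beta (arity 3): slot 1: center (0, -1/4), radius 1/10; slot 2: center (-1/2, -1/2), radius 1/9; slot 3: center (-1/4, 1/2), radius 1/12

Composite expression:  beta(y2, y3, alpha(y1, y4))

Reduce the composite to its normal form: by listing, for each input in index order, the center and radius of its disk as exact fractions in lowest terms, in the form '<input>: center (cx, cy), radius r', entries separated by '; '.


y1: center (-11/48, 25/48), radius 1/144; y2: center (0, -1/4), radius 1/10; y3: center (-1/2, -1/2), radius 1/9; y4: center (-7/24, 23/48), radius 1/144

Below beta, radii multiply path by path; the y-disk centers shift.
input y2: composing its 1 substitution step yields center (0, -1/4), radius 1/10
input y3: composing its 1 substitution step yields center (-1/2, -1/2), radius 1/9
input y1: composing its 2 substitution steps yields center (-11/48, 25/48), radius 1/144
input y4: composing its 2 substitution steps yields center (-7/24, 23/48), radius 1/144


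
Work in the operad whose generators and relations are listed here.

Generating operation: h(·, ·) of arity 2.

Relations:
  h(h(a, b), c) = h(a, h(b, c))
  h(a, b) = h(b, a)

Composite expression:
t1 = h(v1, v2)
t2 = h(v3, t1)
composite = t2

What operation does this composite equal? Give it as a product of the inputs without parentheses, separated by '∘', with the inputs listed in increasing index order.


v1 ∘ v2 ∘ v3

Both nesting and order wash out for h; what remains is which v's occur.
h(v1, v2) reduces to v1 ∘ v2
h(v3, h(v1, v2)) reduces to v3 ∘ v1 ∘ v2
the factors in increasing index order: v1 ∘ v2 ∘ v3


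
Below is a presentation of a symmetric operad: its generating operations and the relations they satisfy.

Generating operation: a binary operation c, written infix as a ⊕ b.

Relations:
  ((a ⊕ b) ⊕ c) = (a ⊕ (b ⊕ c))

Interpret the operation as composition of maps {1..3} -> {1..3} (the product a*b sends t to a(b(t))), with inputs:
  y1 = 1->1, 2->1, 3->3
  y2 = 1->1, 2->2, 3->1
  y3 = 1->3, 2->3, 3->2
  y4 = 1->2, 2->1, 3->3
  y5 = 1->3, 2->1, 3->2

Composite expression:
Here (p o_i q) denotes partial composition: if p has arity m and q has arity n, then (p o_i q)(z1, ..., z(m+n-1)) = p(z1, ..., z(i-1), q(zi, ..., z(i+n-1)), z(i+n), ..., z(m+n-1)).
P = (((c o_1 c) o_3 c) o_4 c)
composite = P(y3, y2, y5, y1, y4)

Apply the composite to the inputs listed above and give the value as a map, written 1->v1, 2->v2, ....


1->3, 2->3, 3->3

(y3 ⊕ y2) = 1->3, 2->3, 3->3
(y1 ⊕ y4) = 1->1, 2->1, 3->3
(y5 ⊕ (y1 ⊕ y4)) = 1->3, 2->3, 3->2
((y3 ⊕ y2) ⊕ (y5 ⊕ (y1 ⊕ y4))) = 1->3, 2->3, 3->3


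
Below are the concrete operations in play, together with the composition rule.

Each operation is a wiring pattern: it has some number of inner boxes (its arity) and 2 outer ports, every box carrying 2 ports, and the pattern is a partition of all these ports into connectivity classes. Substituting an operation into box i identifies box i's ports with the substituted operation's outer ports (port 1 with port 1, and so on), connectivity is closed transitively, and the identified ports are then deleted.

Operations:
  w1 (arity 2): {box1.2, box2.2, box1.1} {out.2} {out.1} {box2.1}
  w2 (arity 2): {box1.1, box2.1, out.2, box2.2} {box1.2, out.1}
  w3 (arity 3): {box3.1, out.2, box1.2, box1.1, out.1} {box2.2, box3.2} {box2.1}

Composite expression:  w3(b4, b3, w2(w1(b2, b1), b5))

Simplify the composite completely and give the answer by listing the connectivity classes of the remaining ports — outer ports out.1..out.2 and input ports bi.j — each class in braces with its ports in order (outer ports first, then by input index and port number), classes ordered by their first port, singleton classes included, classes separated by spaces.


Reachability decides: close wires over w3-identified ports.
through w1, on inputs (b2, b1): {out.1} {out.2} {b1.1} {b1.2, b2.1, b2.2} (out.j = stage outer ports)
through w2, on inputs (b2, b1, b5): {out.1} {out.2, b5.1, b5.2} {b1.1} {b1.2, b2.1, b2.2} (out.j = stage outer ports)
through w3, on inputs (b4, b3, b2, b1, b5): {out.1, out.2, b4.1, b4.2} {b1.1} {b1.2, b2.1, b2.2} {b3.1} {b3.2, b5.1, b5.2} (out.j = stage outer ports)

{out.1, out.2, b4.1, b4.2} {b1.1} {b1.2, b2.1, b2.2} {b3.1} {b3.2, b5.1, b5.2}
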